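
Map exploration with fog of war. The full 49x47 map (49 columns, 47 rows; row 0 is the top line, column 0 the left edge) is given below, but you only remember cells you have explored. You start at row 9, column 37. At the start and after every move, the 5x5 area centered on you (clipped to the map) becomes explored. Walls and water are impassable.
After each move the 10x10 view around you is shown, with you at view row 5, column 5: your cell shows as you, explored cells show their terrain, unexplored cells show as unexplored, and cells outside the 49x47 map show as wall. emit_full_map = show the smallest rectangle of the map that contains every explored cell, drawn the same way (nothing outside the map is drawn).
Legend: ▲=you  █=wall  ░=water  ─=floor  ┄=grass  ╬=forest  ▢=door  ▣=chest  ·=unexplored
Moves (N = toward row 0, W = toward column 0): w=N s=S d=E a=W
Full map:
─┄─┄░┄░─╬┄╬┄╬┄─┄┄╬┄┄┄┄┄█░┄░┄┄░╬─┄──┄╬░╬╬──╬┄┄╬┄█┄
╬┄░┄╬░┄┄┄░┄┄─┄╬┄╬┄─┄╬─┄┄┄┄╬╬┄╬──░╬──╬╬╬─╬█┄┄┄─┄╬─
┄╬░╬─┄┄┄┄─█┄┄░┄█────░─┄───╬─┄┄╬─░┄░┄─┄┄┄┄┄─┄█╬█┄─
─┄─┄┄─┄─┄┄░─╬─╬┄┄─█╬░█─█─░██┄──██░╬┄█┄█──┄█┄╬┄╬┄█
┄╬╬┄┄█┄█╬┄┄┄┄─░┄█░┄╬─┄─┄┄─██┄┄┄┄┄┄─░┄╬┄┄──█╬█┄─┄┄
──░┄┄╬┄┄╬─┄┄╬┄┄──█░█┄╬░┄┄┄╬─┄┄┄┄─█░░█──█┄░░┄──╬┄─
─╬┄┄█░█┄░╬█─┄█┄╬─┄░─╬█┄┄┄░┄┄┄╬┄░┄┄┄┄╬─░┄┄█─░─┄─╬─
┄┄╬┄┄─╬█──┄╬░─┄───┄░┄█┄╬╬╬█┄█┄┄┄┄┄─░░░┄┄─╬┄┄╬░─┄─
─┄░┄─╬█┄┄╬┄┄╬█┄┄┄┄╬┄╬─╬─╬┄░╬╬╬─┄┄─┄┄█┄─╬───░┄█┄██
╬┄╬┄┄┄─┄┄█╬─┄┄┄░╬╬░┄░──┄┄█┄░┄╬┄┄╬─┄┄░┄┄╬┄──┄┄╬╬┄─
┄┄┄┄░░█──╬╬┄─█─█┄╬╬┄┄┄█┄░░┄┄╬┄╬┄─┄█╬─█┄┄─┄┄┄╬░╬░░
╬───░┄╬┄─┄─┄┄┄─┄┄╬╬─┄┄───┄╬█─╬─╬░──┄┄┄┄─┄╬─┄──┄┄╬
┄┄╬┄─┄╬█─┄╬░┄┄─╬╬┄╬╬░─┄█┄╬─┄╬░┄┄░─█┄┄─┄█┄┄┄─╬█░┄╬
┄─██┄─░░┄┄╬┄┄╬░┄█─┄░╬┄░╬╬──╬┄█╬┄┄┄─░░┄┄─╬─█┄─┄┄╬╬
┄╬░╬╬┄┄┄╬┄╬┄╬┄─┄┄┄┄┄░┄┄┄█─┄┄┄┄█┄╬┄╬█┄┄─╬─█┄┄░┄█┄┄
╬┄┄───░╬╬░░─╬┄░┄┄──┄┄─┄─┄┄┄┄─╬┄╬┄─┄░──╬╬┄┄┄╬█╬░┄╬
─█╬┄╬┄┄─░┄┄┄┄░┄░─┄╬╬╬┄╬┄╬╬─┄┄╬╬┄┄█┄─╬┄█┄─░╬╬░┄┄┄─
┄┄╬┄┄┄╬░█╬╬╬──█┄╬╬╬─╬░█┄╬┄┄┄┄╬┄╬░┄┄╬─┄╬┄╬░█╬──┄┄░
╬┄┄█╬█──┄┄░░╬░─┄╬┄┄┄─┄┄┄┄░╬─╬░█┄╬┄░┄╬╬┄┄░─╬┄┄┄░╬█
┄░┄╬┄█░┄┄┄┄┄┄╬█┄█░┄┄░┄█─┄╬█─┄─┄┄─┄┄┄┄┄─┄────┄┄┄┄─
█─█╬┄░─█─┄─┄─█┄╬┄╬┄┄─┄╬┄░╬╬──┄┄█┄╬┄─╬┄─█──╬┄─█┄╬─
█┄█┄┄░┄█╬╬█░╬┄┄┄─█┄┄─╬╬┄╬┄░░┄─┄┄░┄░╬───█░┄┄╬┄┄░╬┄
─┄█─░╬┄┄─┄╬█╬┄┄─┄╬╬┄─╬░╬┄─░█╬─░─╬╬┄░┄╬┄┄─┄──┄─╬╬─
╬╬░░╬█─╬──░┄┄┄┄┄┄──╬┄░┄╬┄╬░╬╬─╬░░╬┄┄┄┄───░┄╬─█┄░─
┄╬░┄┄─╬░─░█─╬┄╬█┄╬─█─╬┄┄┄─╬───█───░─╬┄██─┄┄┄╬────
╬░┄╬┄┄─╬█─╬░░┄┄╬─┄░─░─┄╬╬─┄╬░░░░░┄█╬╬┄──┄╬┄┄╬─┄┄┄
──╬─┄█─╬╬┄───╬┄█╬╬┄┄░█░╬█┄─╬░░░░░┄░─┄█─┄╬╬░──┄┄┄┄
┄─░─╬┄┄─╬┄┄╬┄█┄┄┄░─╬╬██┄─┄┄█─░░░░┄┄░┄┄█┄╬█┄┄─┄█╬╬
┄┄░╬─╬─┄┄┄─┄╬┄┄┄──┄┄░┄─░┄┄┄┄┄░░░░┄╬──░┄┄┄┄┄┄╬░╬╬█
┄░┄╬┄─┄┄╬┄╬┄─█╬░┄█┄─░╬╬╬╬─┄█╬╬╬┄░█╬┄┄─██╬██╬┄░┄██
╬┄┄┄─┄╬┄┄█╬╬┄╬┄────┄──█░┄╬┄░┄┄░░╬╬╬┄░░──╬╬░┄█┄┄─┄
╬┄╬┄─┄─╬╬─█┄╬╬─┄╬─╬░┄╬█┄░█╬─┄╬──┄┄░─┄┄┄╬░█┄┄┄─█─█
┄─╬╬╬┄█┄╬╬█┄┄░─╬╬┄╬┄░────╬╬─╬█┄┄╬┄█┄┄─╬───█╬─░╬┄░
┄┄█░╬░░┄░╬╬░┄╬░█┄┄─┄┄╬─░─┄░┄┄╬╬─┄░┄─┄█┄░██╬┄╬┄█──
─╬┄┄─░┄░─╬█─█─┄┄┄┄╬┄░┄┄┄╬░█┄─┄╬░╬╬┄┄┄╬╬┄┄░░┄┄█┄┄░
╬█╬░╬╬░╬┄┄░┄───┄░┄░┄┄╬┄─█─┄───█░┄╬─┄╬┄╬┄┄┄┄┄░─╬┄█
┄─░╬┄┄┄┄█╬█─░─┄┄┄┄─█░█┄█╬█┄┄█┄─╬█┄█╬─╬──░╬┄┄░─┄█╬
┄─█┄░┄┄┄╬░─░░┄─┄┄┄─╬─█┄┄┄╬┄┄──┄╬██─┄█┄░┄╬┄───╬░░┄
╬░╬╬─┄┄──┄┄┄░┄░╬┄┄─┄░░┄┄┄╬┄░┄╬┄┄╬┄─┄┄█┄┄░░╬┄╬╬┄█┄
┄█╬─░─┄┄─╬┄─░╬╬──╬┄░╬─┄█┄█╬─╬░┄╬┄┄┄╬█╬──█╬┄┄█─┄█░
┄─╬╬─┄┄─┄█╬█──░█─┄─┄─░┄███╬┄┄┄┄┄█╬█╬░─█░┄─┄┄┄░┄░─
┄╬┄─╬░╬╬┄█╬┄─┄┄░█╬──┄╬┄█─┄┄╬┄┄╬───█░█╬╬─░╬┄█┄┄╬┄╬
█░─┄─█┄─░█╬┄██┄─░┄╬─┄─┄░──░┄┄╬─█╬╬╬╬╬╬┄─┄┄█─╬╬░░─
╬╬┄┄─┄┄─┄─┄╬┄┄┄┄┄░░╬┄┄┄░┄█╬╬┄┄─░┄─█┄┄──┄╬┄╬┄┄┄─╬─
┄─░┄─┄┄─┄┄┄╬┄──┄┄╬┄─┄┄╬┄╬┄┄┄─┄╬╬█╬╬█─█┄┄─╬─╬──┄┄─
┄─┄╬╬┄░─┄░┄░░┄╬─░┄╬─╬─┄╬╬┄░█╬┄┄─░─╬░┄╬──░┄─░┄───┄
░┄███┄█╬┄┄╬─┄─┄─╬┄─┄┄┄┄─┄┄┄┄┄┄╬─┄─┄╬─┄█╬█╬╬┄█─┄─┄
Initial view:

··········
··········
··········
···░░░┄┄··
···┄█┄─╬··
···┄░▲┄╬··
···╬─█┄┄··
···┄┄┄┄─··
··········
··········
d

··········
··········
··········
··░░░┄┄─··
··┄█┄─╬─··
··┄░┄▲╬┄··
··╬─█┄┄─··
··┄┄┄┄─┄··
··········
··········

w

··········
··········
··········
···╬─░┄┄··
··░░░┄┄─··
··┄█┄▲╬─··
··┄░┄┄╬┄··
··╬─█┄┄─··
··┄┄┄┄─┄··
··········

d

··········
··········
··········
··╬─░┄┄█··
·░░░┄┄─╬··
·┄█┄─▲──··
·┄░┄┄╬┄─··
·╬─█┄┄─┄··
·┄┄┄┄─┄···
··········

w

··········
··········
··········
···──█┄░··
··╬─░┄┄█··
·░░░┄▲─╬··
·┄█┄─╬──··
·┄░┄┄╬┄─··
·╬─█┄┄─┄··
·┄┄┄┄─┄···

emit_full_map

··──█┄░
·╬─░┄┄█
░░░┄▲─╬
┄█┄─╬──
┄░┄┄╬┄─
╬─█┄┄─┄
┄┄┄┄─┄·

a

··········
··········
··········
···█──█┄░·
···╬─░┄┄█·
··░░░▲┄─╬·
··┄█┄─╬──·
··┄░┄┄╬┄─·
··╬─█┄┄─┄·
··┄┄┄┄─┄··

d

··········
··········
··········
··█──█┄░··
··╬─░┄┄█··
·░░░┄▲─╬··
·┄█┄─╬──··
·┄░┄┄╬┄─··
·╬─█┄┄─┄··
·┄┄┄┄─┄···

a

··········
··········
··········
···█──█┄░·
···╬─░┄┄█·
··░░░▲┄─╬·
··┄█┄─╬──·
··┄░┄┄╬┄─·
··╬─█┄┄─┄·
··┄┄┄┄─┄··

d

··········
··········
··········
··█──█┄░··
··╬─░┄┄█··
·░░░┄▲─╬··
·┄█┄─╬──··
·┄░┄┄╬┄─··
·╬─█┄┄─┄··
·┄┄┄┄─┄···

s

··········
··········
··█──█┄░··
··╬─░┄┄█··
·░░░┄┄─╬··
·┄█┄─▲──··
·┄░┄┄╬┄─··
·╬─█┄┄─┄··
·┄┄┄┄─┄···
··········

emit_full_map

·█──█┄░
·╬─░┄┄█
░░░┄┄─╬
┄█┄─▲──
┄░┄┄╬┄─
╬─█┄┄─┄
┄┄┄┄─┄·

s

··········
··█──█┄░··
··╬─░┄┄█··
·░░░┄┄─╬··
·┄█┄─╬──··
·┄░┄┄▲┄─··
·╬─█┄┄─┄··
·┄┄┄┄─┄╬··
··········
··········

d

··········
·█──█┄░···
·╬─░┄┄█···
░░░┄┄─╬┄··
┄█┄─╬───··
┄░┄┄╬▲──··
╬─█┄┄─┄┄··
┄┄┄┄─┄╬─··
··········
··········

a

··········
··█──█┄░··
··╬─░┄┄█··
·░░░┄┄─╬┄·
·┄█┄─╬───·
·┄░┄┄▲┄──·
·╬─█┄┄─┄┄·
·┄┄┄┄─┄╬─·
··········
··········

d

··········
·█──█┄░···
·╬─░┄┄█···
░░░┄┄─╬┄··
┄█┄─╬───··
┄░┄┄╬▲──··
╬─█┄┄─┄┄··
┄┄┄┄─┄╬─··
··········
··········

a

··········
··█──█┄░··
··╬─░┄┄█··
·░░░┄┄─╬┄·
·┄█┄─╬───·
·┄░┄┄▲┄──·
·╬─█┄┄─┄┄·
·┄┄┄┄─┄╬─·
··········
··········

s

··█──█┄░··
··╬─░┄┄█··
·░░░┄┄─╬┄·
·┄█┄─╬───·
·┄░┄┄╬┄──·
·╬─█┄▲─┄┄·
·┄┄┄┄─┄╬─·
···─┄█┄┄··
··········
··········

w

··········
··█──█┄░··
··╬─░┄┄█··
·░░░┄┄─╬┄·
·┄█┄─╬───·
·┄░┄┄▲┄──·
·╬─█┄┄─┄┄·
·┄┄┄┄─┄╬─·
···─┄█┄┄··
··········

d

··········
·█──█┄░···
·╬─░┄┄█···
░░░┄┄─╬┄··
┄█┄─╬───··
┄░┄┄╬▲──··
╬─█┄┄─┄┄··
┄┄┄┄─┄╬─··
··─┄█┄┄···
··········

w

··········
··········
·█──█┄░···
·╬─░┄┄█─··
░░░┄┄─╬┄··
┄█┄─╬▲──··
┄░┄┄╬┄──··
╬─█┄┄─┄┄··
┄┄┄┄─┄╬─··
··─┄█┄┄···

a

··········
··········
··█──█┄░··
··╬─░┄┄█─·
·░░░┄┄─╬┄·
·┄█┄─▲───·
·┄░┄┄╬┄──·
·╬─█┄┄─┄┄·
·┄┄┄┄─┄╬─·
···─┄█┄┄··

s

··········
··█──█┄░··
··╬─░┄┄█─·
·░░░┄┄─╬┄·
·┄█┄─╬───·
·┄░┄┄▲┄──·
·╬─█┄┄─┄┄·
·┄┄┄┄─┄╬─·
···─┄█┄┄··
··········

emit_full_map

·█──█┄░·
·╬─░┄┄█─
░░░┄┄─╬┄
┄█┄─╬───
┄░┄┄▲┄──
╬─█┄┄─┄┄
┄┄┄┄─┄╬─
··─┄█┄┄·

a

··········
···█──█┄░·
···╬─░┄┄█─
··░░░┄┄─╬┄
··┄█┄─╬───
··┄░┄▲╬┄──
··╬─█┄┄─┄┄
··┄┄┄┄─┄╬─
····─┄█┄┄·
··········

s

···█──█┄░·
···╬─░┄┄█─
··░░░┄┄─╬┄
··┄█┄─╬───
··┄░┄┄╬┄──
··╬─█▲┄─┄┄
··┄┄┄┄─┄╬─
···┄─┄█┄┄·
··········
··········

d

··█──█┄░··
··╬─░┄┄█─·
·░░░┄┄─╬┄·
·┄█┄─╬───·
·┄░┄┄╬┄──·
·╬─█┄▲─┄┄·
·┄┄┄┄─┄╬─·
··┄─┄█┄┄··
··········
··········

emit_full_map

·█──█┄░·
·╬─░┄┄█─
░░░┄┄─╬┄
┄█┄─╬───
┄░┄┄╬┄──
╬─█┄▲─┄┄
┄┄┄┄─┄╬─
·┄─┄█┄┄·


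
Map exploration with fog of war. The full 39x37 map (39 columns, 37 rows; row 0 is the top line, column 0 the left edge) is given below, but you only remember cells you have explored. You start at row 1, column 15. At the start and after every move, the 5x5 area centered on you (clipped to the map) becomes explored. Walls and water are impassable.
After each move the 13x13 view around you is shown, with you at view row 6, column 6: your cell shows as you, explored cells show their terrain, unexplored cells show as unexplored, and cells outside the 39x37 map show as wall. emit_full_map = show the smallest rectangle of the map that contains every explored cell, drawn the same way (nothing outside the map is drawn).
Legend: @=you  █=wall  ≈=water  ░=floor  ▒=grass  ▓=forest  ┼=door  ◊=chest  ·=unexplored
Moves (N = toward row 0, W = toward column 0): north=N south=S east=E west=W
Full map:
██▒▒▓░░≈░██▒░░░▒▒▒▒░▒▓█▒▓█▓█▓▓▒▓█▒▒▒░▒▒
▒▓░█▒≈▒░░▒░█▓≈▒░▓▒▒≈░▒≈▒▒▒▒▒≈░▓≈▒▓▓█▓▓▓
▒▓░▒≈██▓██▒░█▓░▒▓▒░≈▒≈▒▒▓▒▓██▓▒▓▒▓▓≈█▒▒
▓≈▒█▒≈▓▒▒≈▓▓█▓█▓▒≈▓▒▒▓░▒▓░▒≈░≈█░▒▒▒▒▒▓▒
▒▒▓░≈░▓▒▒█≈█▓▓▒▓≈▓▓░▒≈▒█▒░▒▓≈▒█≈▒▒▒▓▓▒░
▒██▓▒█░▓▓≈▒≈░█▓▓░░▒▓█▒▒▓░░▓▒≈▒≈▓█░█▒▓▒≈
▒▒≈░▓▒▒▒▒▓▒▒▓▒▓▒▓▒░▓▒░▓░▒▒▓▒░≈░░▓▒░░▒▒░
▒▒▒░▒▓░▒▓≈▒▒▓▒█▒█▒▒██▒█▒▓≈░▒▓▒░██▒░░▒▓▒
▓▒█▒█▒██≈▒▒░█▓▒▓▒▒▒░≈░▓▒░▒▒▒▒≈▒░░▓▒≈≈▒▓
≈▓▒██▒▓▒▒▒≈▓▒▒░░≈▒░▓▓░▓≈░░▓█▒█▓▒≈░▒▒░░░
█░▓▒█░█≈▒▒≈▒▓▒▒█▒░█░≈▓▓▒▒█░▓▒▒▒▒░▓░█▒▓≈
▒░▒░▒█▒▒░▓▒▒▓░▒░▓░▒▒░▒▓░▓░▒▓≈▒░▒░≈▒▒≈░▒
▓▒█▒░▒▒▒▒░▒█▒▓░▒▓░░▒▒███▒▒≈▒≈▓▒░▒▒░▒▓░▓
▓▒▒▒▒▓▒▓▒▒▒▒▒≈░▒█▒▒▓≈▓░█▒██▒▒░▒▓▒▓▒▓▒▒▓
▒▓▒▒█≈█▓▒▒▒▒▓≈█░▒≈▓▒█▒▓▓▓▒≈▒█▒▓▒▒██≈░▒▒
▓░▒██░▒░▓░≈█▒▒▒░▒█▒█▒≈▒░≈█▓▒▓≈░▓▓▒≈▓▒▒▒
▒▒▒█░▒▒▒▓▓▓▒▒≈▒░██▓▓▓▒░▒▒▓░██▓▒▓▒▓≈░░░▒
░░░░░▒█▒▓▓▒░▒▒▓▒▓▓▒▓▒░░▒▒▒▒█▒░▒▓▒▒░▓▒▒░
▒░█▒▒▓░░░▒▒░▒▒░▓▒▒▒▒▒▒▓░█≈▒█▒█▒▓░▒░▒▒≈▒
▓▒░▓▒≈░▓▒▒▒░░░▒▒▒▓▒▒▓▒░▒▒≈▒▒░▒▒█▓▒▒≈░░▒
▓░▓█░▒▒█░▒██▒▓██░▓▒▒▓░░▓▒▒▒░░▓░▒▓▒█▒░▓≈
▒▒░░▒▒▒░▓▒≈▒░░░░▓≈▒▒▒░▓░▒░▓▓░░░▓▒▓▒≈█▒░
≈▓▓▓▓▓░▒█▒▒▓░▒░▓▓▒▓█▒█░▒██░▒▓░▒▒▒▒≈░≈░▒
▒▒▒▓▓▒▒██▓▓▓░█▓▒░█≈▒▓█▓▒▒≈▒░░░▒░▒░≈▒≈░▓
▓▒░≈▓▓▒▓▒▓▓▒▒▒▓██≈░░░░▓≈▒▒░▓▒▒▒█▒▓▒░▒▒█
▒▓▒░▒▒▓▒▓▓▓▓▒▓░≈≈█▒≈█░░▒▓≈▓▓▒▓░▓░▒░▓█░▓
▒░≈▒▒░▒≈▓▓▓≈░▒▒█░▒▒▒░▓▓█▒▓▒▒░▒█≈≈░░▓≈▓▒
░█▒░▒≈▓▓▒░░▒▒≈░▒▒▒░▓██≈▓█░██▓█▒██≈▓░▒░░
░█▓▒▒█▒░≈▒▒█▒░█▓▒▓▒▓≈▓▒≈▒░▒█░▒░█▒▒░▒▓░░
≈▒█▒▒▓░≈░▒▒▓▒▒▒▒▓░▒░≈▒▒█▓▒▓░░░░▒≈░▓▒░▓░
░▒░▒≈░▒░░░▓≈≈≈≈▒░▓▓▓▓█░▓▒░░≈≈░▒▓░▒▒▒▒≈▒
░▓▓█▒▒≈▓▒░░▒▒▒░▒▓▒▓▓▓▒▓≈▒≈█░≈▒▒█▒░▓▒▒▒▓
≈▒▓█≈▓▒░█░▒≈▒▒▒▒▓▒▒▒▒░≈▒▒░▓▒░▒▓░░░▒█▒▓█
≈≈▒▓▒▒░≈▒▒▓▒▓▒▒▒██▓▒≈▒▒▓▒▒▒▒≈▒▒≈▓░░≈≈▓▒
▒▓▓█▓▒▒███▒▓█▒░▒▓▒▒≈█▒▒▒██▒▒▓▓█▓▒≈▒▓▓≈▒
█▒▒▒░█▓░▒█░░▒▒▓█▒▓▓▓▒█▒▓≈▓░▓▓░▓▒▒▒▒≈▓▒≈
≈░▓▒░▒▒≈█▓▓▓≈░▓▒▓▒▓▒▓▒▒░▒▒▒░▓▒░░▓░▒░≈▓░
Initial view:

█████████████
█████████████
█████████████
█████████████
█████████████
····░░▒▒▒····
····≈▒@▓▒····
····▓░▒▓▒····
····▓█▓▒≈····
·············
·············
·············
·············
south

█████████████
█████████████
█████████████
█████████████
····░░▒▒▒····
····≈▒░▓▒····
····▓░@▓▒····
····▓█▓▒≈····
····▓▒▓≈▓····
·············
·············
·············
·············

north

█████████████
█████████████
█████████████
█████████████
█████████████
····░░▒▒▒····
····≈▒@▓▒····
····▓░▒▓▒····
····▓█▓▒≈····
····▓▒▓≈▓····
·············
·············
·············

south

█████████████
█████████████
█████████████
█████████████
····░░▒▒▒····
····≈▒░▓▒····
····▓░@▓▒····
····▓█▓▒≈····
····▓▒▓≈▓····
·············
·············
·············
·············

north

█████████████
█████████████
█████████████
█████████████
█████████████
····░░▒▒▒····
····≈▒@▓▒····
····▓░▒▓▒····
····▓█▓▒≈····
····▓▒▓≈▓····
·············
·············
·············

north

█████████████
█████████████
█████████████
█████████████
█████████████
█████████████
····░░@▒▒····
····≈▒░▓▒····
····▓░▒▓▒····
····▓█▓▒≈····
····▓▒▓≈▓····
·············
·············


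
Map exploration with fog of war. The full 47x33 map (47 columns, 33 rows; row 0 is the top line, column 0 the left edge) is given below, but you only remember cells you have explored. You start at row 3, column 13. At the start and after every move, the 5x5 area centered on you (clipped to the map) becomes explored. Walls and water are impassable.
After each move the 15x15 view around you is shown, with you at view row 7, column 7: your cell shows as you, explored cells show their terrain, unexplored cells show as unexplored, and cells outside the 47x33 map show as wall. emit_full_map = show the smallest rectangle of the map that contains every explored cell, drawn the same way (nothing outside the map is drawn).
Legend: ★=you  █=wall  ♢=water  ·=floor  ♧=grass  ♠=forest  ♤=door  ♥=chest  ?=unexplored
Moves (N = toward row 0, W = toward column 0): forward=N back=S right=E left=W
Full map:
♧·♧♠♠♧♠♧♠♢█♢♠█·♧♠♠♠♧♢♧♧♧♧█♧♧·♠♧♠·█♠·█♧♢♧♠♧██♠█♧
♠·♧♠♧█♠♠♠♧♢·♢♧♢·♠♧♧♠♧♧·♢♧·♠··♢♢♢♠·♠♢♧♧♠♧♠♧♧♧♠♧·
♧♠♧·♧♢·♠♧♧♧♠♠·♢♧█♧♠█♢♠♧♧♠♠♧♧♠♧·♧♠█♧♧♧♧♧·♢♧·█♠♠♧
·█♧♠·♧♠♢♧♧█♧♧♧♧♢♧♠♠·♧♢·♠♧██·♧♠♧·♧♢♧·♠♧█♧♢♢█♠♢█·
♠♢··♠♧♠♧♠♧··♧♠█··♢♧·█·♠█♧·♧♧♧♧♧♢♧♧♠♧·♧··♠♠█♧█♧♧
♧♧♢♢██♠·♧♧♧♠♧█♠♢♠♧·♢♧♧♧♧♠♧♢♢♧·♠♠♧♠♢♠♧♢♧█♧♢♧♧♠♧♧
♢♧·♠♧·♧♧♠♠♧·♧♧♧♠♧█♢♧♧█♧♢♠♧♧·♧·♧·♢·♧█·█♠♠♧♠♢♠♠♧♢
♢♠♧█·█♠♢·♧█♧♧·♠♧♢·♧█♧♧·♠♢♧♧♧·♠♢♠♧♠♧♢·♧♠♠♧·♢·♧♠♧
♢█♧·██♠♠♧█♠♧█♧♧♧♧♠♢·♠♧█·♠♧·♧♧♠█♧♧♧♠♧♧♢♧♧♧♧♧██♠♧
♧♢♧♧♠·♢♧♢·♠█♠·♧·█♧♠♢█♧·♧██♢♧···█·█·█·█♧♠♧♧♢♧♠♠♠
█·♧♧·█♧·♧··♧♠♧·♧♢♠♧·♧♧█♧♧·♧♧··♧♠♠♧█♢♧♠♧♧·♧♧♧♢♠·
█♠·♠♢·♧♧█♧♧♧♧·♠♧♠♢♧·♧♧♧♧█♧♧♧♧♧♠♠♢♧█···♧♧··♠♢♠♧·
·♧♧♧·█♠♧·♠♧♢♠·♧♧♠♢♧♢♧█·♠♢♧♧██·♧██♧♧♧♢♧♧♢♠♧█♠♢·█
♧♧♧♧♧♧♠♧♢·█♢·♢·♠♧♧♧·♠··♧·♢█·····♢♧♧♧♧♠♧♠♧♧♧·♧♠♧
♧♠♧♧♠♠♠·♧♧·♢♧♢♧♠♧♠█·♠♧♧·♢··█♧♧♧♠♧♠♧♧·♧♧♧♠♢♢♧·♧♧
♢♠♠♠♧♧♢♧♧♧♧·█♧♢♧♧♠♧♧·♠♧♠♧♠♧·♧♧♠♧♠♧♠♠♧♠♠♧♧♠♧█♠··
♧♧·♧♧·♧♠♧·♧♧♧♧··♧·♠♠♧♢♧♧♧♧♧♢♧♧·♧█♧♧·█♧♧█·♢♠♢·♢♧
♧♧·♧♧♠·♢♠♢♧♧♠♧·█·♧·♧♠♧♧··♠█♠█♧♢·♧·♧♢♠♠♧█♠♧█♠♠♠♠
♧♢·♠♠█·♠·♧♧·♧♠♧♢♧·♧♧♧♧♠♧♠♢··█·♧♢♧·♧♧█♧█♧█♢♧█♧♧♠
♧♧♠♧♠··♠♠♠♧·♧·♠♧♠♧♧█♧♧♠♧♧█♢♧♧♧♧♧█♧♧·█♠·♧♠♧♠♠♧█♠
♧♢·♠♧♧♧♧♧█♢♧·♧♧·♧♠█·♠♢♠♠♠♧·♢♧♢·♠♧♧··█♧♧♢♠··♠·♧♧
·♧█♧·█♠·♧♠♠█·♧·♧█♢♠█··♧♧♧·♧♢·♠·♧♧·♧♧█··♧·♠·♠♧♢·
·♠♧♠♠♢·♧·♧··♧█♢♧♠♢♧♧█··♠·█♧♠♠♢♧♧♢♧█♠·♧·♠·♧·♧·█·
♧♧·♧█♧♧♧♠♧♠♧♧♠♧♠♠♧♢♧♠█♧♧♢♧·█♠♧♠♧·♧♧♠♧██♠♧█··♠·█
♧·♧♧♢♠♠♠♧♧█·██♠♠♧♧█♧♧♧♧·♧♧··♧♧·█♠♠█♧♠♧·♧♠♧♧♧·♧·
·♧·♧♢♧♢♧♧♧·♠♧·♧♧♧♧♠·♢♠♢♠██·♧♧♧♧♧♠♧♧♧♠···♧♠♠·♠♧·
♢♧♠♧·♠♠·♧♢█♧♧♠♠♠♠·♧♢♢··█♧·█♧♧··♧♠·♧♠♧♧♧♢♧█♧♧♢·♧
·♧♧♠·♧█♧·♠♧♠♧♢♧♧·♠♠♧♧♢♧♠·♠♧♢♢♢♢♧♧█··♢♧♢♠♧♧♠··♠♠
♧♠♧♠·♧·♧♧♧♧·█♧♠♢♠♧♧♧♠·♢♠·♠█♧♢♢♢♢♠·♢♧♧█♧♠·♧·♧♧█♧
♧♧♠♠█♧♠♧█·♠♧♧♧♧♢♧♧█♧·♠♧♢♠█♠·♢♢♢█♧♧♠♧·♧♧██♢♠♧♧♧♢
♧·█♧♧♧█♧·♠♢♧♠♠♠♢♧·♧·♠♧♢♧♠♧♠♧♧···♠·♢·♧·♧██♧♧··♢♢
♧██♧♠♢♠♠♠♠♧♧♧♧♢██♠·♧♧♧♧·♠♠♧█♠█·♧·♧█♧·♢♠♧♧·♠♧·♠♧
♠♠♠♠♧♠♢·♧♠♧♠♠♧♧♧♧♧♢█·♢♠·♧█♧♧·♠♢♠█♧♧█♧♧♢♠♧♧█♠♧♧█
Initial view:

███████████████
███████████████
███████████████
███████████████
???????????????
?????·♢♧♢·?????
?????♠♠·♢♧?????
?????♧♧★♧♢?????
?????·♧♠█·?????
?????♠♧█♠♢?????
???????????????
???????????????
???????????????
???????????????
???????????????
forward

███████████████
███████████████
███████████████
███████████████
███████████████
?????♢♠█·♧?????
?????·♢♧♢·?????
?????♠♠★♢♧?????
?????♧♧♧♧♢?????
?????·♧♠█·?????
?????♠♧█♠♢?????
???????????????
???????????????
???????????????
???????????????

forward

███████████████
███████████████
███████████████
███████████████
███████████████
███████████████
?????♢♠█·♧?????
?????·♢★♢·?????
?????♠♠·♢♧?????
?????♧♧♧♧♢?????
?????·♧♠█·?????
?????♠♧█♠♢?????
???????????????
???????????????
???????????????

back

███████████████
███████████████
███████████████
███████████████
███████████████
?????♢♠█·♧?????
?????·♢♧♢·?????
?????♠♠★♢♧?????
?????♧♧♧♧♢?????
?????·♧♠█·?????
?????♠♧█♠♢?????
???????????????
???????????????
???????????????
???????????????

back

███████████████
███████████████
███████████████
███████████████
?????♢♠█·♧?????
?????·♢♧♢·?????
?????♠♠·♢♧?????
?????♧♧★♧♢?????
?????·♧♠█·?????
?????♠♧█♠♢?????
???????????????
???????????????
???????????????
???????????????
???????????????

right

███████████████
███████████████
███████████████
███████████████
????♢♠█·♧??????
????·♢♧♢·♠?????
????♠♠·♢♧█?????
????♧♧♧★♢♧?????
????·♧♠█··?????
????♠♧█♠♢♠?????
???????????????
???????????????
???????????????
???????????????
???????????????

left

███████████████
███████████████
███████████████
███████████████
?????♢♠█·♧?????
?????·♢♧♢·♠????
?????♠♠·♢♧█????
?????♧♧★♧♢♧????
?????·♧♠█··????
?????♠♧█♠♢♠????
???????????????
???????????????
???????????????
???????????????
???????????????

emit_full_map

♢♠█·♧?
·♢♧♢·♠
♠♠·♢♧█
♧♧★♧♢♧
·♧♠█··
♠♧█♠♢♠

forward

███████████████
███████████████
███████████████
███████████████
███████████████
?????♢♠█·♧?????
?????·♢♧♢·♠????
?????♠♠★♢♧█????
?????♧♧♧♧♢♧????
?????·♧♠█··????
?????♠♧█♠♢♠????
???????????????
???????????????
???????????????
???????????????

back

███████████████
███████████████
███████████████
███████████████
?????♢♠█·♧?????
?????·♢♧♢·♠????
?????♠♠·♢♧█????
?????♧♧★♧♢♧????
?????·♧♠█··????
?????♠♧█♠♢♠????
???????????????
???????????????
???????????????
???????????????
???????????????

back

███████████████
███████████████
███████████████
?????♢♠█·♧?????
?????·♢♧♢·♠????
?????♠♠·♢♧█????
?????♧♧♧♧♢♧????
?????·♧★█··????
?????♠♧█♠♢♠????
?????·♧♧♧♠?????
???????????????
???????????????
???????????????
???????????????
???????????????

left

███████████████
███████████████
███████████████
??????♢♠█·♧????
??????·♢♧♢·♠???
?????♧♠♠·♢♧█???
?????█♧♧♧♧♢♧???
?????··★♠█··???
?????♧♠♧█♠♢♠???
?????♧·♧♧♧♠????
???????????????
???????????????
???????????????
???????????????
???????????????

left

███████████████
███████████████
███████████████
???????♢♠█·♧???
???????·♢♧♢·♠??
?????♧♧♠♠·♢♧█??
?????♧█♧♧♧♧♢♧??
?????♧·★♧♠█··??
?????♧♧♠♧█♠♢♠??
?????♠♧·♧♧♧♠???
???????????????
???????????????
???????????????
???????????????
???????????????

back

███████████████
███████████████
???????♢♠█·♧???
???????·♢♧♢·♠??
?????♧♧♠♠·♢♧█??
?????♧█♧♧♧♧♢♧??
?????♧··♧♠█··??
?????♧♧★♧█♠♢♠??
?????♠♧·♧♧♧♠???
?????♧█♧♧·?????
???????????????
???????????????
???????????????
???????????????
???????????????

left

███████████████
███████████████
????????♢♠█·♧??
????????·♢♧♢·♠?
??????♧♧♠♠·♢♧█?
?????♧♧█♧♧♧♧♢♧?
?????♠♧··♧♠█··?
?????♧♧★♠♧█♠♢♠?
?????♠♠♧·♧♧♧♠??
?????·♧█♧♧·????
???????????????
???????????????
???????????????
???????????????
???????????????

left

███████████████
███████████████
?????????♢♠█·♧?
?????????·♢♧♢·♠
???????♧♧♠♠·♢♧█
?????♢♧♧█♧♧♧♧♢♧
?????♧♠♧··♧♠█··
?????·♧★♧♠♧█♠♢♠
?????♧♠♠♧·♧♧♧♠?
?????♢·♧█♧♧·???
???????????????
???????????????
???????????????
???????????????
???????????????

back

███████████████
?????????♢♠█·♧?
?????????·♢♧♢·♠
???????♧♧♠♠·♢♧█
?????♢♧♧█♧♧♧♧♢♧
?????♧♠♧··♧♠█··
?????·♧♧♧♠♧█♠♢♠
?????♧♠★♧·♧♧♧♠?
?????♢·♧█♧♧·???
?????♠♧█♠♧?????
???????????????
???????????????
???????????????
???????????????
???????????????

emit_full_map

????♢♠█·♧?
????·♢♧♢·♠
??♧♧♠♠·♢♧█
♢♧♧█♧♧♧♧♢♧
♧♠♧··♧♠█··
·♧♧♧♠♧█♠♢♠
♧♠★♧·♧♧♧♠?
♢·♧█♧♧·???
♠♧█♠♧?????


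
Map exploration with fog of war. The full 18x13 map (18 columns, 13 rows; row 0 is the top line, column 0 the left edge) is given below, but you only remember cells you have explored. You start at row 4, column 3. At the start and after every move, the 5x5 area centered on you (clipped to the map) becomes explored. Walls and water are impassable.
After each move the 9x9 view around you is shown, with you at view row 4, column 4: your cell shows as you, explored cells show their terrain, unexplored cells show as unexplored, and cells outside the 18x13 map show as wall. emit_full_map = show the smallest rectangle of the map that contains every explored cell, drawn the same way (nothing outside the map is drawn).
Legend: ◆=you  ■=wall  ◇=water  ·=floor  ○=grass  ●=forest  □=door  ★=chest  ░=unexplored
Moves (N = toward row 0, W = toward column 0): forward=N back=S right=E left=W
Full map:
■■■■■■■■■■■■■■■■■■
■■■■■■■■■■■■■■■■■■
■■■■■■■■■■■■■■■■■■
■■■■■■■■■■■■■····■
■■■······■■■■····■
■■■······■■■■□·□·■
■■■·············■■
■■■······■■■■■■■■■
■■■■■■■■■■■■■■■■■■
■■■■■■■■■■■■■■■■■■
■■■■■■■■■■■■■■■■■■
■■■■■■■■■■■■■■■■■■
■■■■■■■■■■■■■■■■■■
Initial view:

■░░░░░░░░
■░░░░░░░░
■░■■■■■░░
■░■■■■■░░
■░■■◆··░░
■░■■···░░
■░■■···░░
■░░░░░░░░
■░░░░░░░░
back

■░░░░░░░░
■░■■■■■░░
■░■■■■■░░
■░■■···░░
■░■■◆··░░
■░■■···░░
■░■■···░░
■░░░░░░░░
■░░░░░░░░

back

■░■■■■■░░
■░■■■■■░░
■░■■···░░
■░■■···░░
■░■■◆··░░
■░■■···░░
■░■■■■■░░
■░░░░░░░░
■░░░░░░░░

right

░■■■■■░░░
░■■■■■░░░
░■■····░░
░■■····░░
░■■·◆··░░
░■■····░░
░■■■■■■░░
░░░░░░░░░
░░░░░░░░░

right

■■■■■░░░░
■■■■■░░░░
■■·····░░
■■·····░░
■■··◆··░░
■■·····░░
■■■■■■■░░
░░░░░░░░░
░░░░░░░░░

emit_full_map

■■■■■░░
■■■■■░░
■■·····
■■·····
■■··◆··
■■·····
■■■■■■■

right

■■■■░░░░░
■■■■░░░░░
■······░░
■······░░
■···◆··░░
■······░░
■■■■■■■░░
░░░░░░░░░
░░░░░░░░░

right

■■■░░░░░░
■■■░░░░░░
······■░░
······■░░
····◆··░░
······■░░
■■■■■■■░░
░░░░░░░░░
░░░░░░░░░

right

■■░░░░░░░
■■░░░░░░░
·····■■░░
·····■■░░
····◆··░░
·····■■░░
■■■■■■■░░
░░░░░░░░░
░░░░░░░░░

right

■░░░░░░░░
■░░░░░░░░
····■■■░░
····■■■░░
····◆··░░
····■■■░░
■■■■■■■░░
░░░░░░░░░
░░░░░░░░░

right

░░░░░░░░░
░░░░░░░░░
···■■■■░░
···■■■■░░
····◆··░░
···■■■■░░
■■■■■■■░░
░░░░░░░░░
░░░░░░░░░

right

░░░░░░░░░
░░░░░░░░░
··■■■■·░░
··■■■■□░░
····◆··░░
··■■■■■░░
■■■■■■■░░
░░░░░░░░░
░░░░░░░░░

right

░░░░░░░░░
░░░░░░░░░
·■■■■··░░
·■■■■□·░░
····◆··░░
·■■■■■■░░
■■■■■■■░░
░░░░░░░░░
░░░░░░░░░

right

░░░░░░░░░
░░░░░░░░░
■■■■···░░
■■■■□·□░░
····◆··░░
■■■■■■■░░
■■■■■■■░░
░░░░░░░░░
░░░░░░░░░

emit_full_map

■■■■■░░░░░░░░░░
■■■■■░░░░░░░░░░
■■······■■■■···
■■······■■■■□·□
■■··········◆··
■■······■■■■■■■
■■■■■■■■■■■■■■■

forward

░░░░░░░░░
░░░░░░░░░
░░■■···░░
■■■■···░░
■■■■◆·□░░
·······░░
■■■■■■■░░
■■■■■■■░░
░░░░░░░░░

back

░░░░░░░░░
░░■■···░░
■■■■···░░
■■■■□·□░░
····◆··░░
■■■■■■■░░
■■■■■■■░░
░░░░░░░░░
░░░░░░░░░

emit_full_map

■■■■■░░░░░░░░░░
■■■■■░░░░░■■···
■■······■■■■···
■■······■■■■□·□
■■··········◆··
■■······■■■■■■■
■■■■■■■■■■■■■■■
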